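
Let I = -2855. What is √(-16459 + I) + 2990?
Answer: 2990 + 3*I*√2146 ≈ 2990.0 + 138.97*I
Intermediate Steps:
√(-16459 + I) + 2990 = √(-16459 - 2855) + 2990 = √(-19314) + 2990 = 3*I*√2146 + 2990 = 2990 + 3*I*√2146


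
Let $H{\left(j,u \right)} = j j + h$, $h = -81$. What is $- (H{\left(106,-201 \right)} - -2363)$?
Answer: $-13518$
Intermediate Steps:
$H{\left(j,u \right)} = -81 + j^{2}$ ($H{\left(j,u \right)} = j j - 81 = j^{2} - 81 = -81 + j^{2}$)
$- (H{\left(106,-201 \right)} - -2363) = - (\left(-81 + 106^{2}\right) - -2363) = - (\left(-81 + 11236\right) + 2363) = - (11155 + 2363) = \left(-1\right) 13518 = -13518$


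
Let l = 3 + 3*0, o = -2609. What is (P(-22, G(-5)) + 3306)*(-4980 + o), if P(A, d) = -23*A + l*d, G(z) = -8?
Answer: -28747132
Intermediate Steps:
l = 3 (l = 3 + 0 = 3)
P(A, d) = -23*A + 3*d
(P(-22, G(-5)) + 3306)*(-4980 + o) = ((-23*(-22) + 3*(-8)) + 3306)*(-4980 - 2609) = ((506 - 24) + 3306)*(-7589) = (482 + 3306)*(-7589) = 3788*(-7589) = -28747132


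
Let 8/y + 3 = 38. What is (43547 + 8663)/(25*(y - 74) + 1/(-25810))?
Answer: -9432780700/333207107 ≈ -28.309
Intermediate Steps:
y = 8/35 (y = 8/(-3 + 38) = 8/35 ≈ 0.22857)
(43547 + 8663)/(25*(y - 74) + 1/(-25810)) = (43547 + 8663)/(25*(8/35 - 74) + 1/(-25810)) = 52210/(25*(-2582/35) - 1/25810) = 52210/(-12910/7 - 1/25810) = 52210/(-333207107/180670) = 52210*(-180670/333207107) = -9432780700/333207107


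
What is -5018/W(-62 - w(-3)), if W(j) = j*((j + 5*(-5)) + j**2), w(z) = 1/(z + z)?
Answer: 1083888/49905065 ≈ 0.021719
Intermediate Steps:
w(z) = 1/(2*z)
W(j) = j*(-25 + j + j**2) (W(j) = j*((j - 25) + j**2) = j*((-25 + j) + j**2) = j*(-25 + j + j**2))
-5018/W(-62 - w(-3)) = -5018*1/((-62 - 1/(2*(-3)))*(-25 + (-62 - 1/(2*(-3))) + (-62 - 1/(2*(-3)))**2)) = -5018*1/((-62 - (-1)/(2*3))*(-25 + (-62 - (-1)/(2*3)) + (-62 - (-1)/(2*3))**2)) = -5018*1/((-62 - 1*(-1/6))*(-25 + (-62 - 1*(-1/6)) + (-62 - 1*(-1/6))**2)) = -5018*1/((-62 + 1/6)*(-25 + (-62 + 1/6) + (-62 + 1/6)**2)) = -5018*(-6/(371*(-25 - 371/6 + (-371/6)**2))) = -5018*(-6/(371*(-25 - 371/6 + 137641/36))) = -5018/((-371/6*134515/36)) = -5018/(-49905065/216) = -5018*(-216/49905065) = 1083888/49905065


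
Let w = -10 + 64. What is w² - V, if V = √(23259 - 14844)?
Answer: 2916 - 3*√935 ≈ 2824.3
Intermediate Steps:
V = 3*√935 (V = √8415 = 3*√935 ≈ 91.733)
w = 54
w² - V = 54² - 3*√935 = 2916 - 3*√935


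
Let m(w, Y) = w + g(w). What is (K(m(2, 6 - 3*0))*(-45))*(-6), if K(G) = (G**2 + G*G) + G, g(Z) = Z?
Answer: 9720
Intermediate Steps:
m(w, Y) = 2*w (m(w, Y) = w + w = 2*w)
K(G) = G + 2*G**2 (K(G) = (G**2 + G**2) + G = 2*G**2 + G = G + 2*G**2)
(K(m(2, 6 - 3*0))*(-45))*(-6) = (((2*2)*(1 + 2*(2*2)))*(-45))*(-6) = ((4*(1 + 2*4))*(-45))*(-6) = ((4*(1 + 8))*(-45))*(-6) = ((4*9)*(-45))*(-6) = (36*(-45))*(-6) = -1620*(-6) = 9720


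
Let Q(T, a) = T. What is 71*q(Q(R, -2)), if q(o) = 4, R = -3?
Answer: 284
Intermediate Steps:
71*q(Q(R, -2)) = 71*4 = 284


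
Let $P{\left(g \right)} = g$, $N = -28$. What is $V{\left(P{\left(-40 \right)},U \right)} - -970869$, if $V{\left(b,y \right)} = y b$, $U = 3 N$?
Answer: $974229$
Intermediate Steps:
$U = -84$ ($U = 3 \left(-28\right) = -84$)
$V{\left(b,y \right)} = b y$
$V{\left(P{\left(-40 \right)},U \right)} - -970869 = \left(-40\right) \left(-84\right) - -970869 = 3360 + 970869 = 974229$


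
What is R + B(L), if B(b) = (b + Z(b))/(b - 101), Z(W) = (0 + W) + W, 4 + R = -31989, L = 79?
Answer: -704083/22 ≈ -32004.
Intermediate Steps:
R = -31993 (R = -4 - 31989 = -31993)
Z(W) = 2*W (Z(W) = W + W = 2*W)
B(b) = 3*b/(-101 + b) (B(b) = (b + 2*b)/(b - 101) = (3*b)/(-101 + b) = 3*b/(-101 + b))
R + B(L) = -31993 + 3*79/(-101 + 79) = -31993 + 3*79/(-22) = -31993 + 3*79*(-1/22) = -31993 - 237/22 = -704083/22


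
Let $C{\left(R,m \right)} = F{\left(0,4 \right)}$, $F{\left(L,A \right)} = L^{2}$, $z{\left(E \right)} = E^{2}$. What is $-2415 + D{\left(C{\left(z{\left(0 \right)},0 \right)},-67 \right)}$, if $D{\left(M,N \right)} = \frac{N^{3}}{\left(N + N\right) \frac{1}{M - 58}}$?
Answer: $-132596$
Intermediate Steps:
$C{\left(R,m \right)} = 0$ ($C{\left(R,m \right)} = 0^{2} = 0$)
$D{\left(M,N \right)} = \frac{N^{2} \left(-58 + M\right)}{2}$ ($D{\left(M,N \right)} = \frac{N^{3}}{2 N \frac{1}{-58 + M}} = N^{3} \frac{-58 + M}{2 N} = \frac{N^{2} \left(-58 + M\right)}{2}$)
$-2415 + D{\left(C{\left(z{\left(0 \right)},0 \right)},-67 \right)} = -2415 + \frac{\left(-67\right)^{2} \left(-58 + 0\right)}{2} = -2415 + \frac{1}{2} \cdot 4489 \left(-58\right) = -2415 - 130181 = -132596$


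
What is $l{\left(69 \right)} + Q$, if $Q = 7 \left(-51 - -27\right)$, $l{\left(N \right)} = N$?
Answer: $-99$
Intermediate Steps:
$Q = -168$ ($Q = 7 \left(-51 + 27\right) = 7 \left(-24\right) = -168$)
$l{\left(69 \right)} + Q = 69 - 168 = -99$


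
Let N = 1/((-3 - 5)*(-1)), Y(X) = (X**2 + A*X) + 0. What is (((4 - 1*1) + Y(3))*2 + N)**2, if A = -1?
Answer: 21025/64 ≈ 328.52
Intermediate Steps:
Y(X) = X**2 - X (Y(X) = (X**2 - X) + 0 = X**2 - X)
N = 1/8 (N = 1/(-8*(-1)) = 1/8 ≈ 0.12500)
(((4 - 1*1) + Y(3))*2 + N)**2 = (((4 - 1*1) + 3*(-1 + 3))*2 + 1/8)**2 = (((4 - 1) + 3*2)*2 + 1/8)**2 = ((3 + 6)*2 + 1/8)**2 = (9*2 + 1/8)**2 = (18 + 1/8)**2 = (145/8)**2 = 21025/64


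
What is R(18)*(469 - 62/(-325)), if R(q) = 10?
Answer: 304974/65 ≈ 4691.9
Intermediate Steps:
R(18)*(469 - 62/(-325)) = 10*(469 - 62/(-325)) = 10*(469 - 62*(-1/325)) = 10*(469 + 62/325) = 10*(152487/325) = 304974/65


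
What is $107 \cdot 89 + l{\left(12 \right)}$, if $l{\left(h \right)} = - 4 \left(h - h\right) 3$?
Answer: $9523$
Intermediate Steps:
$l{\left(h \right)} = 0$ ($l{\left(h \right)} = \left(-4\right) 0 \cdot 3 = 0 \cdot 3 = 0$)
$107 \cdot 89 + l{\left(12 \right)} = 107 \cdot 89 + 0 = 9523 + 0 = 9523$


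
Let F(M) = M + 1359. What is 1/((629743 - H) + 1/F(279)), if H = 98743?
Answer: 1638/869778001 ≈ 1.8832e-6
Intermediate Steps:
F(M) = 1359 + M
1/((629743 - H) + 1/F(279)) = 1/((629743 - 1*98743) + 1/(1359 + 279)) = 1/((629743 - 98743) + 1/1638) = 1/(531000 + 1/1638) = 1/(869778001/1638) = 1638/869778001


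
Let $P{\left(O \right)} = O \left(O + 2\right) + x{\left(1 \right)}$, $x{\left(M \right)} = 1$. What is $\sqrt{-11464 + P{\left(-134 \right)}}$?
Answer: $5 \sqrt{249} \approx 78.899$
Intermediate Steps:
$P{\left(O \right)} = 1 + O \left(2 + O\right)$ ($P{\left(O \right)} = O \left(O + 2\right) + 1 = O \left(2 + O\right) + 1 = 1 + O \left(2 + O\right)$)
$\sqrt{-11464 + P{\left(-134 \right)}} = \sqrt{-11464 + \left(1 + \left(-134\right)^{2} + 2 \left(-134\right)\right)} = \sqrt{-11464 + \left(1 + 17956 - 268\right)} = \sqrt{-11464 + 17689} = \sqrt{6225} = 5 \sqrt{249}$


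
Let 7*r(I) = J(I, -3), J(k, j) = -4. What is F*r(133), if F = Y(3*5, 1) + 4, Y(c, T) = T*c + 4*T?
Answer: -92/7 ≈ -13.143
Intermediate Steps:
Y(c, T) = 4*T + T*c
r(I) = -4/7 (r(I) = (1/7)*(-4) = -4/7)
F = 23 (F = 1*(4 + 3*5) + 4 = 1*(4 + 15) + 4 = 1*19 + 4 = 19 + 4 = 23)
F*r(133) = 23*(-4/7) = -92/7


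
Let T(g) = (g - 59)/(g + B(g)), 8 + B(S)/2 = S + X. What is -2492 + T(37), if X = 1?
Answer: -241746/97 ≈ -2492.2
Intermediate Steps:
B(S) = -14 + 2*S (B(S) = -16 + 2*(S + 1) = -16 + 2*(1 + S) = -16 + (2 + 2*S) = -14 + 2*S)
T(g) = (-59 + g)/(-14 + 3*g) (T(g) = (g - 59)/(g + (-14 + 2*g)) = (-59 + g)/(-14 + 3*g))
-2492 + T(37) = -2492 + (-59 + 37)/(-14 + 3*37) = -2492 - 22/(-14 + 111) = -2492 - 22/97 = -241746/97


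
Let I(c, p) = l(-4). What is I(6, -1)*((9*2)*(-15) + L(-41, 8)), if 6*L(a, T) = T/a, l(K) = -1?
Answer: 33214/123 ≈ 270.03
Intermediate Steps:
I(c, p) = -1
L(a, T) = T/(6*a) (L(a, T) = (T/a)/6 = T/(6*a))
I(6, -1)*((9*2)*(-15) + L(-41, 8)) = -((9*2)*(-15) + (⅙)*8/(-41)) = -(18*(-15) + (⅙)*8*(-1/41)) = -(-270 - 4/123) = -1*(-33214/123) = 33214/123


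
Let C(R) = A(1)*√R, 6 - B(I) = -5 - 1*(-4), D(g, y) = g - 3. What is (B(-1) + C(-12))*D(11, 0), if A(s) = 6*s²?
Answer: 56 + 96*I*√3 ≈ 56.0 + 166.28*I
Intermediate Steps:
D(g, y) = -3 + g
B(I) = 7 (B(I) = 6 - (-5 - 1*(-4)) = 6 - (-5 + 4) = 6 - 1*(-1) = 6 + 1 = 7)
C(R) = 6*√R (C(R) = (6*1²)*√R = (6*1)*√R = 6*√R)
(B(-1) + C(-12))*D(11, 0) = (7 + 6*√(-12))*(-3 + 11) = (7 + 6*(2*I*√3))*8 = (7 + 12*I*√3)*8 = 56 + 96*I*√3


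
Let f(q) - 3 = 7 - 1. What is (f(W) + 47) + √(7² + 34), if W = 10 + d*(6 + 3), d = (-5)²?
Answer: 56 + √83 ≈ 65.110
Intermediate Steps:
d = 25
W = 235 (W = 10 + 25*(6 + 3) = 10 + 25*9 = 10 + 225 = 235)
f(q) = 9 (f(q) = 3 + (7 - 1) = 3 + 6 = 9)
(f(W) + 47) + √(7² + 34) = (9 + 47) + √(7² + 34) = 56 + √(49 + 34) = 56 + √83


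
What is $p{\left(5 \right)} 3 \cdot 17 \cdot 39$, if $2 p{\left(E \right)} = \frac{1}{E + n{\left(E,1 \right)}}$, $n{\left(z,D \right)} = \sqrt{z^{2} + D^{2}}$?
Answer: $- \frac{9945}{2} + \frac{1989 \sqrt{26}}{2} \approx 98.475$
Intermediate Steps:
$n{\left(z,D \right)} = \sqrt{D^{2} + z^{2}}$
$p{\left(E \right)} = \frac{1}{2 \left(E + \sqrt{1 + E^{2}}\right)}$ ($p{\left(E \right)} = \frac{1}{2 \left(E + \sqrt{1^{2} + E^{2}}\right)} = \frac{1}{2 \left(E + \sqrt{1 + E^{2}}\right)}$)
$p{\left(5 \right)} 3 \cdot 17 \cdot 39 = \frac{1}{2 \left(5 + \sqrt{1 + 5^{2}}\right)} 3 \cdot 17 \cdot 39 = \frac{1}{2 \left(5 + \sqrt{1 + 25}\right)} 51 \cdot 39 = \frac{1}{2 \left(5 + \sqrt{26}\right)} 51 \cdot 39 = \frac{51}{2 \left(5 + \sqrt{26}\right)} 39 = \frac{1989}{2 \left(5 + \sqrt{26}\right)}$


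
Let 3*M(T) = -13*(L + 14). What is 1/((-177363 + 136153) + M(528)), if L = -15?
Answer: -3/123617 ≈ -2.4269e-5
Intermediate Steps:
M(T) = 13/3 (M(T) = (-13*(-15 + 14))/3 = (-13*(-1))/3 = (⅓)*13 = 13/3)
1/((-177363 + 136153) + M(528)) = 1/((-177363 + 136153) + 13/3) = 1/(-41210 + 13/3) = 1/(-123617/3) = -3/123617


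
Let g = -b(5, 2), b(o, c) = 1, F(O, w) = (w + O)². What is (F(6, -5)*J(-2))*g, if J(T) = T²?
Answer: -4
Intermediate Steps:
F(O, w) = (O + w)²
g = -1 (g = -1*1 = -1)
(F(6, -5)*J(-2))*g = ((6 - 5)²*(-2)²)*(-1) = (1²*4)*(-1) = (1*4)*(-1) = 4*(-1) = -4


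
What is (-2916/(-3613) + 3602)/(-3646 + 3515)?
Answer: -13016942/473303 ≈ -27.502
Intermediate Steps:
(-2916/(-3613) + 3602)/(-3646 + 3515) = (-2916*(-1/3613) + 3602)/(-131) = (2916/3613 + 3602)*(-1/131) = (13016942/3613)*(-1/131) = -13016942/473303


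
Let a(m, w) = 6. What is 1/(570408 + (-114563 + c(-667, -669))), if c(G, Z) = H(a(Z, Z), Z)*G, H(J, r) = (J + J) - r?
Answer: 1/1618 ≈ 0.00061805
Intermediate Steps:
H(J, r) = -r + 2*J (H(J, r) = 2*J - r = -r + 2*J)
c(G, Z) = G*(12 - Z) (c(G, Z) = (-Z + 2*6)*G = (-Z + 12)*G = (12 - Z)*G = G*(12 - Z))
1/(570408 + (-114563 + c(-667, -669))) = 1/(570408 + (-114563 - 667*(12 - 1*(-669)))) = 1/(570408 + (-114563 - 667*(12 + 669))) = 1/(570408 + (-114563 - 667*681)) = 1/(570408 + (-114563 - 454227)) = 1/(570408 - 568790) = 1/1618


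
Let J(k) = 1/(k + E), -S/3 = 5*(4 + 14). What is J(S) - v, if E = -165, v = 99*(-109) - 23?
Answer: 4704089/435 ≈ 10814.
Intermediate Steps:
S = -270 (S = -15*(4 + 14) = -15*18 = -3*90 = -270)
v = -10814 (v = -10791 - 23 = -10814)
J(k) = 1/(-165 + k) (J(k) = 1/(k - 165) = 1/(-165 + k))
J(S) - v = 1/(-165 - 270) - 1*(-10814) = 1/(-435) + 10814 = -1/435 + 10814 = 4704089/435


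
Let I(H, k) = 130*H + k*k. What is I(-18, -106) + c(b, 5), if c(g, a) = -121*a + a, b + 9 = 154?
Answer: 8296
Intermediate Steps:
b = 145 (b = -9 + 154 = 145)
I(H, k) = k² + 130*H (I(H, k) = 130*H + k² = k² + 130*H)
c(g, a) = -120*a
I(-18, -106) + c(b, 5) = ((-106)² + 130*(-18)) - 120*5 = (11236 - 2340) - 600 = 8896 - 600 = 8296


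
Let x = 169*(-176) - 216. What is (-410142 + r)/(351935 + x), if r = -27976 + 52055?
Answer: -386063/321975 ≈ -1.1990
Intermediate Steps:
x = -29960 (x = -29744 - 216 = -29960)
r = 24079
(-410142 + r)/(351935 + x) = (-410142 + 24079)/(351935 - 29960) = -386063/321975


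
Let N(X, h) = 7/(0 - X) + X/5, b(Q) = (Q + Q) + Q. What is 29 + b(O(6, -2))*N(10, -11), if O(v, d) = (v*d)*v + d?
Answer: -1298/5 ≈ -259.60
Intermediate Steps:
O(v, d) = d + d*v**2 (O(v, d) = (d*v)*v + d = d*v**2 + d = d + d*v**2)
b(Q) = 3*Q (b(Q) = 2*Q + Q = 3*Q)
N(X, h) = -7/X + X/5 (N(X, h) = 7/((-X)) + X*(1/5) = 7*(-1/X) + X/5 = -7/X + X/5)
29 + b(O(6, -2))*N(10, -11) = 29 + (3*(-2*(1 + 6**2)))*(-7/10 + (1/5)*10) = 29 + (3*(-2*(1 + 36)))*(-7*1/10 + 2) = 29 + (3*(-2*37))*(-7/10 + 2) = 29 + (3*(-74))*(13/10) = 29 - 222*13/10 = 29 - 1443/5 = -1298/5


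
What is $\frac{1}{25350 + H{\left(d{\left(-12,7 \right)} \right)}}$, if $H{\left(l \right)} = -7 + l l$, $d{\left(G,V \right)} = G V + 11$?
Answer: $\frac{1}{30672} \approx 3.2603 \cdot 10^{-5}$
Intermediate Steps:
$d{\left(G,V \right)} = 11 + G V$
$H{\left(l \right)} = -7 + l^{2}$
$\frac{1}{25350 + H{\left(d{\left(-12,7 \right)} \right)}} = \frac{1}{25350 - \left(7 - \left(11 - 84\right)^{2}\right)} = \frac{1}{25350 - \left(7 - \left(-73\right)^{2}\right)} = \frac{1}{25350 + \left(-7 + 5329\right)} = \frac{1}{25350 + 5322} = \frac{1}{30672}$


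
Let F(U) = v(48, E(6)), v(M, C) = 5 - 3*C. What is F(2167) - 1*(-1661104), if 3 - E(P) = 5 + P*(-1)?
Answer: 1661097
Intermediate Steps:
E(P) = -2 + P (E(P) = 3 - (5 + P*(-1)) = 3 - (5 - P) = 3 + (-5 + P) = -2 + P)
F(U) = -7 (F(U) = 5 - 3*(-2 + 6) = 5 - 3*4 = 5 - 12 = -7)
F(2167) - 1*(-1661104) = -7 - 1*(-1661104) = -7 + 1661104 = 1661097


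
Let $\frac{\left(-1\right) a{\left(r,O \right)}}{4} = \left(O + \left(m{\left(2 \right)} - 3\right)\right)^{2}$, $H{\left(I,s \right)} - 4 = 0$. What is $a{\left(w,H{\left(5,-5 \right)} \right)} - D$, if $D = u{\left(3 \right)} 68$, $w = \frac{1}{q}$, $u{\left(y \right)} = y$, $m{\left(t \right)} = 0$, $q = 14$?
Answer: $-208$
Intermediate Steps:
$H{\left(I,s \right)} = 4$ ($H{\left(I,s \right)} = 4 + 0 = 4$)
$w = \frac{1}{14} \approx 0.071429$
$a{\left(r,O \right)} = - 4 \left(-3 + O\right)^{2}$ ($a{\left(r,O \right)} = - 4 \left(O + \left(0 - 3\right)\right)^{2} = - 4 \left(O - 3\right)^{2} = - 4 \left(-3 + O\right)^{2}$)
$D = 204$ ($D = 3 \cdot 68 = 204$)
$a{\left(w,H{\left(5,-5 \right)} \right)} - D = - 4 \left(-3 + 4\right)^{2} - 204 = - 4 \cdot 1^{2} - 204 = \left(-4\right) 1 - 204 = -4 - 204 = -208$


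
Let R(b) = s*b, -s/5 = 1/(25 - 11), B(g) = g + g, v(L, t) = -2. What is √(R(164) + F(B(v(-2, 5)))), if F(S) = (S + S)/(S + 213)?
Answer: I*√125446398/1463 ≈ 7.6557*I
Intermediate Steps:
B(g) = 2*g
s = -5/14 (s = -5/(25 - 11) = -5/14 ≈ -0.35714)
R(b) = -5*b/14
F(S) = 2*S/(213 + S) (F(S) = (2*S)/(213 + S) = 2*S/(213 + S))
√(R(164) + F(B(v(-2, 5)))) = √(-5/14*164 + 2*(2*(-2))/(213 + 2*(-2))) = √(-410/7 + 2*(-4)/(213 - 4)) = √(-410/7 + 2*(-4)/209) = √(-410/7 + 2*(-4)*(1/209)) = √(-410/7 - 8/209) = √(-85746/1463) = I*√125446398/1463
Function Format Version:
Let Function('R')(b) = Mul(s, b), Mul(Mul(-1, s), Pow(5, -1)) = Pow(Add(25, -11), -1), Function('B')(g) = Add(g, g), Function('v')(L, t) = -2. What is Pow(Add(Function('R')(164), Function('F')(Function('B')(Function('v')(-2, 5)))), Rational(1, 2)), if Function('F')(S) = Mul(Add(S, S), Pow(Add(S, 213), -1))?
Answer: Mul(Rational(1, 1463), I, Pow(125446398, Rational(1, 2))) ≈ Mul(7.6557, I)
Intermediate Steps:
Function('B')(g) = Mul(2, g)
s = Rational(-5, 14) (s = Mul(-5, Pow(Add(25, -11), -1)) = Mul(-5, Pow(14, -1)) = Mul(-5, Rational(1, 14)) = Rational(-5, 14) ≈ -0.35714)
Function('R')(b) = Mul(Rational(-5, 14), b)
Function('F')(S) = Mul(2, S, Pow(Add(213, S), -1)) (Function('F')(S) = Mul(Mul(2, S), Pow(Add(213, S), -1)) = Mul(2, S, Pow(Add(213, S), -1)))
Pow(Add(Function('R')(164), Function('F')(Function('B')(Function('v')(-2, 5)))), Rational(1, 2)) = Pow(Add(Mul(Rational(-5, 14), 164), Mul(2, Mul(2, -2), Pow(Add(213, Mul(2, -2)), -1))), Rational(1, 2)) = Pow(Add(Rational(-410, 7), Mul(2, -4, Pow(Add(213, -4), -1))), Rational(1, 2)) = Pow(Add(Rational(-410, 7), Mul(2, -4, Pow(209, -1))), Rational(1, 2)) = Pow(Add(Rational(-410, 7), Mul(2, -4, Rational(1, 209))), Rational(1, 2)) = Pow(Add(Rational(-410, 7), Rational(-8, 209)), Rational(1, 2)) = Pow(Rational(-85746, 1463), Rational(1, 2)) = Mul(Rational(1, 1463), I, Pow(125446398, Rational(1, 2)))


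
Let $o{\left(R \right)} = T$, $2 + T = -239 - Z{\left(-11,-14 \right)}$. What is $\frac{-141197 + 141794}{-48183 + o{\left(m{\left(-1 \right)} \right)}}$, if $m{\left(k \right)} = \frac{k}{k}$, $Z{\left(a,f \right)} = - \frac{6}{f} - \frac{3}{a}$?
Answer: $- \frac{45969}{3728702} \approx -0.012328$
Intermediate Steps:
$m{\left(k \right)} = 1$
$T = - \frac{18611}{77}$ ($T = -2 - \left(239 + \frac{3}{7} + \frac{3}{11}\right) = -2 - \frac{18457}{77} = - \frac{18611}{77} \approx -241.7$)
$o{\left(R \right)} = - \frac{18611}{77}$
$\frac{-141197 + 141794}{-48183 + o{\left(m{\left(-1 \right)} \right)}} = \frac{-141197 + 141794}{-48183 - \frac{18611}{77}} = \frac{597}{- \frac{3728702}{77}} = 597 \left(- \frac{77}{3728702}\right) = - \frac{45969}{3728702}$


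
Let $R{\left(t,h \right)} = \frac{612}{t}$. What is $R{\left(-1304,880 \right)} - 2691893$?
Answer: $- \frac{877557271}{326} \approx -2.6919 \cdot 10^{6}$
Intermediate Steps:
$R{\left(-1304,880 \right)} - 2691893 = \frac{612}{-1304} - 2691893 = 612 \left(- \frac{1}{1304}\right) - 2691893 = - \frac{153}{326} - 2691893 = - \frac{877557271}{326}$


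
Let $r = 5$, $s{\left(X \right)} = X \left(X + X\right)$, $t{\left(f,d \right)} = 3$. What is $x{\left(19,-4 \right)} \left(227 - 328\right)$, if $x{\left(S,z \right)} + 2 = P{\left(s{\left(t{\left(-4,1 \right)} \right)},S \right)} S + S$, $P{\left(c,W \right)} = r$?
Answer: $-11312$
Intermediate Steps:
$s{\left(X \right)} = 2 X^{2}$ ($s{\left(X \right)} = X 2 X = 2 X^{2}$)
$P{\left(c,W \right)} = 5$
$x{\left(S,z \right)} = -2 + 6 S$ ($x{\left(S,z \right)} = -2 + \left(5 S + S\right) = -2 + 6 S$)
$x{\left(19,-4 \right)} \left(227 - 328\right) = \left(-2 + 6 \cdot 19\right) \left(227 - 328\right) = \left(-2 + 114\right) \left(-101\right) = 112 \left(-101\right) = -11312$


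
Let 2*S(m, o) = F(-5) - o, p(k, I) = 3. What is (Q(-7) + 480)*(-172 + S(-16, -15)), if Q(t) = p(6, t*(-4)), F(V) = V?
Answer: -80661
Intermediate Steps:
Q(t) = 3
S(m, o) = -5/2 - o/2 (S(m, o) = (-5 - o)/2 = -5/2 - o/2)
(Q(-7) + 480)*(-172 + S(-16, -15)) = (3 + 480)*(-172 + (-5/2 - ½*(-15))) = 483*(-172 + (-5/2 + 15/2)) = 483*(-172 + 5) = 483*(-167) = -80661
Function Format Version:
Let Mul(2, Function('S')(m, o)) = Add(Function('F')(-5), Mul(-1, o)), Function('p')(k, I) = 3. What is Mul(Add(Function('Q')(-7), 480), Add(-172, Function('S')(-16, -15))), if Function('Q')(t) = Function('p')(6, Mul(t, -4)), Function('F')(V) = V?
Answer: -80661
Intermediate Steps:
Function('Q')(t) = 3
Function('S')(m, o) = Add(Rational(-5, 2), Mul(Rational(-1, 2), o)) (Function('S')(m, o) = Mul(Rational(1, 2), Add(-5, Mul(-1, o))) = Add(Rational(-5, 2), Mul(Rational(-1, 2), o)))
Mul(Add(Function('Q')(-7), 480), Add(-172, Function('S')(-16, -15))) = Mul(Add(3, 480), Add(-172, Add(Rational(-5, 2), Mul(Rational(-1, 2), -15)))) = Mul(483, Add(-172, Add(Rational(-5, 2), Rational(15, 2)))) = Mul(483, Add(-172, 5)) = Mul(483, -167) = -80661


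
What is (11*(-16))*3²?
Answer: -1584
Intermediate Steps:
(11*(-16))*3² = -176*9 = -1584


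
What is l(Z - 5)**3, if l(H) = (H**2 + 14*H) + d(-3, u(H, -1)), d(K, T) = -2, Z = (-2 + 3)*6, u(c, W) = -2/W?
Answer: 2197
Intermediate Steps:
Z = 6 (Z = 1*6 = 6)
l(H) = -2 + H**2 + 14*H (l(H) = (H**2 + 14*H) - 2 = -2 + H**2 + 14*H)
l(Z - 5)**3 = (-2 + (6 - 5)**2 + 14*(6 - 5))**3 = (-2 + 1**2 + 14*1)**3 = (-2 + 1 + 14)**3 = 13**3 = 2197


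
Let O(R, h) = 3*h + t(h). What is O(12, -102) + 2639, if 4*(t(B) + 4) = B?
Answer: 4607/2 ≈ 2303.5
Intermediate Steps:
t(B) = -4 + B/4
O(R, h) = -4 + 13*h/4 (O(R, h) = 3*h + (-4 + h/4) = -4 + 13*h/4)
O(12, -102) + 2639 = (-4 + (13/4)*(-102)) + 2639 = (-4 - 663/2) + 2639 = -671/2 + 2639 = 4607/2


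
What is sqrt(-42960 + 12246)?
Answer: I*sqrt(30714) ≈ 175.25*I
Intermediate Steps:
sqrt(-42960 + 12246) = sqrt(-30714) = I*sqrt(30714)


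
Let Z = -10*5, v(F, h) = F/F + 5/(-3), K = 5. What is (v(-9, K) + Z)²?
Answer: 23104/9 ≈ 2567.1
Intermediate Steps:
v(F, h) = -⅔ (v(F, h) = 1 + 5*(-⅓) = 1 - 5/3 = -⅔)
Z = -50
(v(-9, K) + Z)² = (-⅔ - 50)² = (-152/3)² = 23104/9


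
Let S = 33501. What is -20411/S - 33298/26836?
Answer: -831632947/449516418 ≈ -1.8501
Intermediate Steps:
-20411/S - 33298/26836 = -20411/33501 - 33298/26836 = -20411*1/33501 - 33298*1/26836 = -20411/33501 - 16649/13418 = -831632947/449516418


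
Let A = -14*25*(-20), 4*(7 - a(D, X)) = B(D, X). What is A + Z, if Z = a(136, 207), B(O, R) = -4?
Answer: 7008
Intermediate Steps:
a(D, X) = 8 (a(D, X) = 7 - ¼*(-4) = 7 + 1 = 8)
Z = 8
A = 7000 (A = -350*(-20) = 7000)
A + Z = 7000 + 8 = 7008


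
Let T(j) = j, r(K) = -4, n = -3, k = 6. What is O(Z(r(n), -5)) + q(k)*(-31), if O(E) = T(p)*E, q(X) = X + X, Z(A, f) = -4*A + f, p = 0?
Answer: -372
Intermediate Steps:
Z(A, f) = f - 4*A
q(X) = 2*X
O(E) = 0 (O(E) = 0*E = 0)
O(Z(r(n), -5)) + q(k)*(-31) = 0 + (2*6)*(-31) = 0 + 12*(-31) = 0 - 372 = -372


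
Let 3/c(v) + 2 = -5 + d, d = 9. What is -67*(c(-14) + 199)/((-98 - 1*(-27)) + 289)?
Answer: -26867/436 ≈ -61.622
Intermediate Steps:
c(v) = 3/2 (c(v) = 3/(-2 + (-5 + 9)) = 3/(-2 + 4) = 3/2)
-67*(c(-14) + 199)/((-98 - 1*(-27)) + 289) = -67*(3/2 + 199)/((-98 - 1*(-27)) + 289) = -26867/(2*((-98 + 27) + 289)) = -26867/(2*(-71 + 289)) = -26867/(2*218) = -67*401/436 = -26867/436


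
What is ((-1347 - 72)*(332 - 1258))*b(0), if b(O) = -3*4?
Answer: -15767928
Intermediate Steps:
b(O) = -12
((-1347 - 72)*(332 - 1258))*b(0) = ((-1347 - 72)*(332 - 1258))*(-12) = -1419*(-926)*(-12) = 1313994*(-12) = -15767928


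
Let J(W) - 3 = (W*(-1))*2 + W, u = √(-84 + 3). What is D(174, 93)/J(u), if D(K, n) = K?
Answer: 29/5 + 87*I/5 ≈ 5.8 + 17.4*I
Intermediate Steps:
u = 9*I (u = √(-81) = 9*I ≈ 9.0*I)
J(W) = 3 - W (J(W) = 3 + ((W*(-1))*2 + W) = 3 + (-W*2 + W) = 3 + (-2*W + W) = 3 - W)
D(174, 93)/J(u) = 174/(3 - 9*I) = 174*((3 + 9*I)/90) = 29*(3 + 9*I)/15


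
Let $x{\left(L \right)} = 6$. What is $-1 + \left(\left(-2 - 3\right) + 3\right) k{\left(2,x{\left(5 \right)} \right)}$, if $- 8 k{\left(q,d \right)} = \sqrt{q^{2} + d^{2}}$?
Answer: $-1 + \frac{\sqrt{10}}{2} \approx 0.58114$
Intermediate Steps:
$k{\left(q,d \right)} = - \frac{\sqrt{d^{2} + q^{2}}}{8}$ ($k{\left(q,d \right)} = - \frac{\sqrt{q^{2} + d^{2}}}{8} = - \frac{\sqrt{d^{2} + q^{2}}}{8}$)
$-1 + \left(\left(-2 - 3\right) + 3\right) k{\left(2,x{\left(5 \right)} \right)} = -1 + \left(\left(-2 - 3\right) + 3\right) \left(- \frac{\sqrt{6^{2} + 2^{2}}}{8}\right) = -1 + \left(-5 + 3\right) \left(- \frac{\sqrt{36 + 4}}{8}\right) = -1 - 2 \left(- \frac{\sqrt{40}}{8}\right) = -1 - 2 \left(- \frac{2 \sqrt{10}}{8}\right) = -1 - 2 \left(- \frac{\sqrt{10}}{4}\right) = -1 + \frac{\sqrt{10}}{2}$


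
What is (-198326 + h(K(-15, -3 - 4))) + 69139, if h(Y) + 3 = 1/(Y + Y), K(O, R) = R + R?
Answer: -3617321/28 ≈ -1.2919e+5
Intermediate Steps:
K(O, R) = 2*R
h(Y) = -3 + 1/(2*Y) (h(Y) = -3 + 1/(Y + Y) = -3 + 1/(2*Y))
(-198326 + h(K(-15, -3 - 4))) + 69139 = (-198326 + (-3 + 1/(2*((2*(-3 - 4)))))) + 69139 = (-198326 + (-3 + 1/(2*((2*(-7)))))) + 69139 = (-198326 + (-3 + (½)/(-14))) + 69139 = (-198326 + (-3 + (½)*(-1/14))) + 69139 = (-198326 + (-3 - 1/28)) + 69139 = (-198326 - 85/28) + 69139 = -5553213/28 + 69139 = -3617321/28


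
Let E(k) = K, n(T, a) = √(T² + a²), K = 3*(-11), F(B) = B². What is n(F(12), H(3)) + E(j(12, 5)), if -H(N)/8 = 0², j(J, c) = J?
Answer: 111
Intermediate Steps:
K = -33
H(N) = 0 (H(N) = -8*0² = -8*0 = 0)
E(k) = -33
n(F(12), H(3)) + E(j(12, 5)) = √((12²)² + 0²) - 33 = √(144² + 0) - 33 = √(20736 + 0) - 33 = √20736 - 33 = 144 - 33 = 111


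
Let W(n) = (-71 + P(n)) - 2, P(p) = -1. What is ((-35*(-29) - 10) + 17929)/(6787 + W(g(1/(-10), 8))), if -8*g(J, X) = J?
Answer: 18934/6713 ≈ 2.8205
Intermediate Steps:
g(J, X) = -J/8
W(n) = -74 (W(n) = (-71 - 1) - 2 = -72 - 2 = -74)
((-35*(-29) - 10) + 17929)/(6787 + W(g(1/(-10), 8))) = ((-35*(-29) - 10) + 17929)/(6787 - 74) = ((1015 - 10) + 17929)/6713 = (1005 + 17929)*(1/6713) = 18934*(1/6713) = 18934/6713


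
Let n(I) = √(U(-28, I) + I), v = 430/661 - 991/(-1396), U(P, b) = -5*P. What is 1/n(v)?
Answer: 2*√30091343296819/130441171 ≈ 0.084108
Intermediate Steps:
v = 1255331/922756 (v = 430*(1/661) - 991*(-1/1396) = 430/661 + 991/1396 = 1255331/922756 ≈ 1.3604)
n(I) = √(140 + I) (n(I) = √(-5*(-28) + I) = √(140 + I))
1/n(v) = 1/(√(140 + 1255331/922756)) = 1/(√(130441171/922756)) = 1/(√30091343296819/461378) = 2*√30091343296819/130441171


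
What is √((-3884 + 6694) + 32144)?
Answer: √34954 ≈ 186.96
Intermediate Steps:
√((-3884 + 6694) + 32144) = √(2810 + 32144) = √34954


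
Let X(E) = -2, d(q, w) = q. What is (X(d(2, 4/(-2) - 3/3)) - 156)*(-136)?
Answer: 21488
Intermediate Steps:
(X(d(2, 4/(-2) - 3/3)) - 156)*(-136) = (-2 - 156)*(-136) = -158*(-136) = 21488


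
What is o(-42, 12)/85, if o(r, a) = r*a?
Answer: -504/85 ≈ -5.9294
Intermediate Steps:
o(r, a) = a*r
o(-42, 12)/85 = (12*(-42))/85 = -504*1/85 = -504/85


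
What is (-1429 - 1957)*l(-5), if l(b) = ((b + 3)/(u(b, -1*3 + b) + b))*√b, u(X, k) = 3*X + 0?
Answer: -1693*I*√5/5 ≈ -757.13*I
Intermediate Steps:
u(X, k) = 3*X
l(b) = (3 + b)/(4*√b) (l(b) = ((b + 3)/(3*b + b))*√b = ((3 + b)/((4*b)))*√b = ((3 + b)*(1/(4*b)))*√b = ((3 + b)/(4*b))*√b = (3 + b)/(4*√b))
(-1429 - 1957)*l(-5) = (-1429 - 1957)*((3 - 5)/(4*√(-5))) = -1693*(-I*√5/5)*(-2)/2 = -1693*I*√5/5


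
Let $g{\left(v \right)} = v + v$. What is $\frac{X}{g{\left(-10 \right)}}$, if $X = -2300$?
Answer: $115$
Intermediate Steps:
$g{\left(v \right)} = 2 v$
$\frac{X}{g{\left(-10 \right)}} = - \frac{2300}{2 \left(-10\right)} = - \frac{2300}{-20} = \left(-2300\right) \left(- \frac{1}{20}\right) = 115$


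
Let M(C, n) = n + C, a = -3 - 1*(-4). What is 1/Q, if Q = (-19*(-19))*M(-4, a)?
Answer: -1/1083 ≈ -0.00092336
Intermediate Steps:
a = 1 (a = -3 + 4 = 1)
M(C, n) = C + n
Q = -1083 (Q = (-19*(-19))*(-4 + 1) = 361*(-3) = -1083)
1/Q = 1/(-1083) = -1/1083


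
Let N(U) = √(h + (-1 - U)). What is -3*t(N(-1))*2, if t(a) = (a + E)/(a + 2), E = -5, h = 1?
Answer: 8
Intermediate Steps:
N(U) = √(-U) (N(U) = √(1 + (-1 - U)) = √(-U))
t(a) = (-5 + a)/(2 + a) (t(a) = (a - 5)/(a + 2) = (-5 + a)/(2 + a))
-3*t(N(-1))*2 = -3*(-5 + √(-1*(-1)))/(2 + √(-1*(-1)))*2 = -3*(-5 + √1)/(2 + √1)*2 = -3*(-5 + 1)/(2 + 1)*2 = -3*(-4)/3*2 = -(-4)*2 = -3*(-4/3)*2 = 4*2 = 8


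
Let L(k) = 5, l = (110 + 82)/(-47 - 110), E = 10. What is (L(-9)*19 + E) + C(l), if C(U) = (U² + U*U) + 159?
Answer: 6581064/24649 ≈ 266.99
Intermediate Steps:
l = -192/157 (l = 192/(-157) = 192*(-1/157) = -192/157 ≈ -1.2229)
C(U) = 159 + 2*U² (C(U) = (U² + U²) + 159 = 2*U² + 159 = 159 + 2*U²)
(L(-9)*19 + E) + C(l) = (5*19 + 10) + (159 + 2*(-192/157)²) = (95 + 10) + (159 + 2*(36864/24649)) = 105 + (159 + 73728/24649) = 105 + 3992919/24649 = 6581064/24649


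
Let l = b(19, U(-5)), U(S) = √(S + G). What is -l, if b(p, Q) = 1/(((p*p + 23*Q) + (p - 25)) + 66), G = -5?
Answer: I/(-421*I + 23*√10) ≈ -0.0023065 + 0.00039847*I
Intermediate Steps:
U(S) = √(-5 + S) (U(S) = √(S - 5) = √(-5 + S))
b(p, Q) = 1/(41 + p + p² + 23*Q) (b(p, Q) = 1/(((p² + 23*Q) + (-25 + p)) + 66) = 1/((-25 + p + p² + 23*Q) + 66) = 1/(41 + p + p² + 23*Q))
l = 1/(421 + 23*I*√10) (l = 1/(41 + 19 + 19² + 23*√(-5 - 5)) = 1/(41 + 19 + 361 + 23*√(-10)) = 1/(41 + 19 + 361 + 23*(I*√10)) = 1/(41 + 19 + 361 + 23*I*√10) = 1/(421 + 23*I*√10) ≈ 0.0023065 - 0.00039847*I)
-l = -(421/182531 - 23*I*√10/182531) = -421/182531 + 23*I*√10/182531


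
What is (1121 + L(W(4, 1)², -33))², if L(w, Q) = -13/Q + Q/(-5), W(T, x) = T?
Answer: 34640282161/27225 ≈ 1.2724e+6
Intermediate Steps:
L(w, Q) = -13/Q - Q/5 (L(w, Q) = -13/Q + Q*(-⅕) = -13/Q - Q/5)
(1121 + L(W(4, 1)², -33))² = (1121 + (-13/(-33) - ⅕*(-33)))² = (1121 + (-13*(-1/33) + 33/5))² = (1121 + (13/33 + 33/5))² = (1121 + 1154/165)² = (186119/165)² = 34640282161/27225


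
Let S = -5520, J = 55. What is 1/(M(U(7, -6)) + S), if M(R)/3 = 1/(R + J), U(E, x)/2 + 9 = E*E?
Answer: -45/248399 ≈ -0.00018116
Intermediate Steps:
U(E, x) = -18 + 2*E**2 (U(E, x) = -18 + 2*(E*E) = -18 + 2*E**2)
M(R) = 3/(55 + R) (M(R) = 3/(R + 55) = 3/(55 + R))
1/(M(U(7, -6)) + S) = 1/(3/(55 + (-18 + 2*7**2)) - 5520) = 1/(3/(55 + (-18 + 2*49)) - 5520) = 1/(3/(55 + (-18 + 98)) - 5520) = 1/(3/(55 + 80) - 5520) = 1/(3/135 - 5520) = 1/(3*(1/135) - 5520) = 1/(1/45 - 5520) = 1/(-248399/45) = -45/248399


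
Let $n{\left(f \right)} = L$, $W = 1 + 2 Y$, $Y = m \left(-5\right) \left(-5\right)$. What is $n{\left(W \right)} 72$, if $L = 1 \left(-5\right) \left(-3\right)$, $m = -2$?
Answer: $1080$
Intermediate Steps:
$Y = -50$ ($Y = \left(-2\right) \left(-5\right) \left(-5\right) = 10 \left(-5\right) = -50$)
$L = 15$ ($L = \left(-5\right) \left(-3\right) = 15$)
$W = -99$ ($W = 1 + 2 \left(-50\right) = 1 - 100 = -99$)
$n{\left(f \right)} = 15$
$n{\left(W \right)} 72 = 15 \cdot 72 = 1080$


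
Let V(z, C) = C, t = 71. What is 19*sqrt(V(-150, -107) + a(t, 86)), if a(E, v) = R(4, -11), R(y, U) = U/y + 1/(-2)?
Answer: 399*I/2 ≈ 199.5*I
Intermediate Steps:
R(y, U) = -1/2 + U/y (R(y, U) = U/y + 1*(-1/2) = U/y - 1/2 = -1/2 + U/y)
a(E, v) = -13/4 (a(E, v) = (-11 - 1/2*4)/4 = (-11 - 2)/4 = (1/4)*(-13) = -13/4)
19*sqrt(V(-150, -107) + a(t, 86)) = 19*sqrt(-107 - 13/4) = 19*sqrt(-441/4) = 19*(21*I/2) = 399*I/2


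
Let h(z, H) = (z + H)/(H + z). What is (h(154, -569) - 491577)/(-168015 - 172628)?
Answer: 491576/340643 ≈ 1.4431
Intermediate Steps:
h(z, H) = 1 (h(z, H) = (H + z)/(H + z) = 1)
(h(154, -569) - 491577)/(-168015 - 172628) = (1 - 491577)/(-168015 - 172628) = -491576/(-340643) = -491576*(-1/340643) = 491576/340643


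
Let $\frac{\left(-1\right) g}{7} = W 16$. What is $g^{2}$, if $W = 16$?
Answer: $3211264$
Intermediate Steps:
$g = -1792$ ($g = - 7 \cdot 16 \cdot 16 = \left(-7\right) 256 = -1792$)
$g^{2} = \left(-1792\right)^{2} = 3211264$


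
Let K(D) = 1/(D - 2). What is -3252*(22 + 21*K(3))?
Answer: -139836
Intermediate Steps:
K(D) = 1/(-2 + D)
-3252*(22 + 21*K(3)) = -3252*(22 + 21/(-2 + 3)) = -3252*(22 + 21/1) = -3252*(22 + 21*1) = -3252*(22 + 21) = -3252*43 = -139836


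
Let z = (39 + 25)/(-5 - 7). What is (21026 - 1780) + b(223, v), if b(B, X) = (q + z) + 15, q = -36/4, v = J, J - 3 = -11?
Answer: 57740/3 ≈ 19247.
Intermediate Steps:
J = -8 (J = 3 - 11 = -8)
v = -8
z = -16/3 (z = 64/(-12) = 64*(-1/12) = -16/3 ≈ -5.3333)
q = -9 (q = -36/4 = -9*1 = -9)
b(B, X) = ⅔ (b(B, X) = (-9 - 16/3) + 15 = -43/3 + 15 = ⅔)
(21026 - 1780) + b(223, v) = (21026 - 1780) + ⅔ = 19246 + ⅔ = 57740/3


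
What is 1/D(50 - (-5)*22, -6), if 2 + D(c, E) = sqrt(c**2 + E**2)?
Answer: 1/12816 + sqrt(6409)/12816 ≈ 0.0063246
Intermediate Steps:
D(c, E) = -2 + sqrt(E**2 + c**2) (D(c, E) = -2 + sqrt(c**2 + E**2) = -2 + sqrt(E**2 + c**2))
1/D(50 - (-5)*22, -6) = 1/(-2 + sqrt((-6)**2 + (50 - (-5)*22)**2)) = 1/(-2 + sqrt(36 + (50 - 1*(-110))**2)) = 1/(-2 + sqrt(36 + (50 + 110)**2)) = 1/(-2 + sqrt(36 + 160**2)) = 1/(-2 + sqrt(36 + 25600)) = 1/(-2 + sqrt(25636)) = 1/(-2 + 2*sqrt(6409))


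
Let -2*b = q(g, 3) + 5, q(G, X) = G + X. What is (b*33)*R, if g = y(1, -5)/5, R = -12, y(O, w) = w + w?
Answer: 1188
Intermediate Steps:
y(O, w) = 2*w
g = -2 (g = (2*(-5))/5 = -10*⅕ = -2)
b = -3 (b = -((-2 + 3) + 5)/2 = -(1 + 5)/2 = -½*6 = -3)
(b*33)*R = -3*33*(-12) = -99*(-12) = 1188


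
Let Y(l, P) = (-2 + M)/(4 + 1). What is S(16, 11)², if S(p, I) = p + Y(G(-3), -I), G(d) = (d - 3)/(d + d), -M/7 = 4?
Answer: 100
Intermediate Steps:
M = -28 (M = -7*4 = -28)
G(d) = (-3 + d)/(2*d) (G(d) = (-3 + d)/((2*d)) = (-3 + d)*(1/(2*d)) = (-3 + d)/(2*d))
Y(l, P) = -6 (Y(l, P) = (-2 - 28)/(4 + 1) = -30/5 = -30*⅕ = -6)
S(p, I) = -6 + p (S(p, I) = p - 6 = -6 + p)
S(16, 11)² = (-6 + 16)² = 10² = 100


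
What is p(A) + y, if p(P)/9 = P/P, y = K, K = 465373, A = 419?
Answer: 465382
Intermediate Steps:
y = 465373
p(P) = 9 (p(P) = 9*(P/P) = 9*1 = 9)
p(A) + y = 9 + 465373 = 465382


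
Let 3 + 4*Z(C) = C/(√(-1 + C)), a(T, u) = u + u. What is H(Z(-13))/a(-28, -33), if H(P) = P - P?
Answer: 0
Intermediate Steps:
a(T, u) = 2*u
Z(C) = -¾ + C/(4*√(-1 + C)) (Z(C) = -¾ + (C/(√(-1 + C)))/4 = -¾ + (C/√(-1 + C))/4 = -¾ + C/(4*√(-1 + C)))
H(P) = 0
H(Z(-13))/a(-28, -33) = 0/((2*(-33))) = 0/(-66) = 0*(-1/66) = 0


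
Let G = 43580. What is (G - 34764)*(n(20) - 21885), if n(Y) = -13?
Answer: -193052768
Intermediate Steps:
(G - 34764)*(n(20) - 21885) = (43580 - 34764)*(-13 - 21885) = 8816*(-21898) = -193052768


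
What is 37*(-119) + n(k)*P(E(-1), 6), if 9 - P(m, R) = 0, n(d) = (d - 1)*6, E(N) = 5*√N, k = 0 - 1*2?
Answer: -4565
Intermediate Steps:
k = -2 (k = 0 - 2 = -2)
n(d) = -6 + 6*d (n(d) = (-1 + d)*6 = -6 + 6*d)
P(m, R) = 9 (P(m, R) = 9 - 1*0 = 9 + 0 = 9)
37*(-119) + n(k)*P(E(-1), 6) = 37*(-119) + (-6 + 6*(-2))*9 = -4403 + (-6 - 12)*9 = -4403 - 18*9 = -4403 - 162 = -4565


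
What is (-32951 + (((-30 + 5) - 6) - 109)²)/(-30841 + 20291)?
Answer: 13351/10550 ≈ 1.2655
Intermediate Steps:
(-32951 + (((-30 + 5) - 6) - 109)²)/(-30841 + 20291) = (-32951 + ((-25 - 6) - 109)²)/(-10550) = (-32951 + (-31 - 109)²)*(-1/10550) = (-32951 + (-140)²)*(-1/10550) = (-32951 + 19600)*(-1/10550) = -13351*(-1/10550) = 13351/10550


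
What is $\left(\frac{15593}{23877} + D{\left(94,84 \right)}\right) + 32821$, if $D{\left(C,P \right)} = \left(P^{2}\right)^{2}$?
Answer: $\frac{1189551128882}{23877} \approx 4.982 \cdot 10^{7}$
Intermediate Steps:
$D{\left(C,P \right)} = P^{4}$
$\left(\frac{15593}{23877} + D{\left(94,84 \right)}\right) + 32821 = \left(\frac{15593}{23877} + 84^{4}\right) + 32821 = \left(15593 \cdot \frac{1}{23877} + 49787136\right) + 32821 = \left(\frac{15593}{23877} + 49787136\right) + 32821 = \frac{1188767461865}{23877} + 32821 = \frac{1189551128882}{23877}$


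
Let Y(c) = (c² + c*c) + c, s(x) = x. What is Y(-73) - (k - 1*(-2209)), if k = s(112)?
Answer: 8264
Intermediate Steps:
k = 112
Y(c) = c + 2*c² (Y(c) = (c² + c²) + c = 2*c² + c = c + 2*c²)
Y(-73) - (k - 1*(-2209)) = -73*(1 + 2*(-73)) - (112 - 1*(-2209)) = -73*(1 - 146) - (112 + 2209) = -73*(-145) - 1*2321 = 10585 - 2321 = 8264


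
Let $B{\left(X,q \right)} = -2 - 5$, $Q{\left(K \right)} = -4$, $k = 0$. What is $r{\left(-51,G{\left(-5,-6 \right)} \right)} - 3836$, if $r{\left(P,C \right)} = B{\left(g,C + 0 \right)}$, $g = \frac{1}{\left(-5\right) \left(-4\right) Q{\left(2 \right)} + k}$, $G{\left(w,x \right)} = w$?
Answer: $-3843$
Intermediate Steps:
$g = - \frac{1}{80}$ ($g = \frac{1}{\left(-5\right) \left(-4\right) \left(-4\right) + 0} = \frac{1}{20 \left(-4\right) + 0} = \frac{1}{-80 + 0} = \frac{1}{-80} = - \frac{1}{80} \approx -0.0125$)
$B{\left(X,q \right)} = -7$
$r{\left(P,C \right)} = -7$
$r{\left(-51,G{\left(-5,-6 \right)} \right)} - 3836 = -7 - 3836 = -3843$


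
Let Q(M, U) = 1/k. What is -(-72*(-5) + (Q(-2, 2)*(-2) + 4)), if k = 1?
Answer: -362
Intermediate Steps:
Q(M, U) = 1 (Q(M, U) = 1/1 = 1)
-(-72*(-5) + (Q(-2, 2)*(-2) + 4)) = -(-72*(-5) + (1*(-2) + 4)) = -(360 + (-2 + 4)) = -(360 + 2) = -1*362 = -362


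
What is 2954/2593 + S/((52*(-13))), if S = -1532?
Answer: 1492345/438217 ≈ 3.4055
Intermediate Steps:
2954/2593 + S/((52*(-13))) = 2954/2593 - 1532/(52*(-13)) = 2954*(1/2593) - 1532/(-676) = 2954/2593 - 1532*(-1/676) = 2954/2593 + 383/169 = 1492345/438217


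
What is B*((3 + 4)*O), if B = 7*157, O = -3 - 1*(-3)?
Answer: 0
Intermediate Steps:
O = 0 (O = -3 + 3 = 0)
B = 1099
B*((3 + 4)*O) = 1099*((3 + 4)*0) = 1099*(7*0) = 1099*0 = 0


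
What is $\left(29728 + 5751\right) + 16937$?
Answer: $52416$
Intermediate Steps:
$\left(29728 + 5751\right) + 16937 = 35479 + 16937 = 52416$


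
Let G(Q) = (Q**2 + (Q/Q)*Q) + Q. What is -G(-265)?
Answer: -69695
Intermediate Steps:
G(Q) = Q**2 + 2*Q (G(Q) = (Q**2 + 1*Q) + Q = (Q**2 + Q) + Q = (Q + Q**2) + Q = Q**2 + 2*Q)
-G(-265) = -(-265)*(2 - 265) = -(-265)*(-263) = -1*69695 = -69695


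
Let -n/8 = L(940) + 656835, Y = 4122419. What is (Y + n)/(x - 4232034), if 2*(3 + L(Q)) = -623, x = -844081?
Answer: 225949/1015223 ≈ 0.22256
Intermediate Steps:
L(Q) = -629/2 (L(Q) = -3 + (½)*(-623) = -3 - 623/2 = -629/2)
n = -5252164 (n = -8*(-629/2 + 656835) = -8*1313041/2 = -5252164)
(Y + n)/(x - 4232034) = (4122419 - 5252164)/(-844081 - 4232034) = -1129745/(-5076115) = -1129745*(-1/5076115) = 225949/1015223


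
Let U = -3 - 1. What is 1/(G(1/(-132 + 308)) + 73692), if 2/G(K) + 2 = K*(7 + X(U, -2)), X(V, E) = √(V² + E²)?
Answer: 2192398755/161560011795316 + 44*√5/40390002948829 ≈ 1.3570e-5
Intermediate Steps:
U = -4
X(V, E) = √(E² + V²)
G(K) = 2/(-2 + K*(7 + 2*√5)) (G(K) = 2/(-2 + K*(7 + √((-2)² + (-4)²))) = 2/(-2 + K*(7 + √(4 + 16))) = 2/(-2 + K*(7 + √20)) = 2/(-2 + K*(7 + 2*√5)))
1/(G(1/(-132 + 308)) + 73692) = 1/(2/(-2 + 7/(-132 + 308) + 2*√5/(-132 + 308)) + 73692) = 1/(2/(-2 + 7/176 + 2*√5/176) + 73692) = 1/(2/(-2 + 7*(1/176) + 2*(1/176)*√5) + 73692) = 1/(2/(-2 + 7/176 + √5/88) + 73692) = 1/(2/(-345/176 + √5/88) + 73692) = 1/(73692 + 2/(-345/176 + √5/88))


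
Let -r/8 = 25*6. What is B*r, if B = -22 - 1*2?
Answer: 28800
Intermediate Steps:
r = -1200 (r = -200*6 = -8*150 = -1200)
B = -24 (B = -22 - 2 = -24)
B*r = -24*(-1200) = 28800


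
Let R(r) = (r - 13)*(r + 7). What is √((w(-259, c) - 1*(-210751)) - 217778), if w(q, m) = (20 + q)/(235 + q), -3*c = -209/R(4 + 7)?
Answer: I*√1010454/12 ≈ 83.768*I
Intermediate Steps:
R(r) = (-13 + r)*(7 + r)
c = -209/108 (c = -(-209)/(3*(-91 + (4 + 7)² - 6*(4 + 7))) = -(-209)/(3*(-91 + 11² - 6*11)) = -(-209)/(3*(-91 + 121 - 66)) = -(-209)/(3*(-36)) = -(-209)*(-1)/(3*36) = -⅓*209/36 = -209/108 ≈ -1.9352)
w(q, m) = (20 + q)/(235 + q)
√((w(-259, c) - 1*(-210751)) - 217778) = √(((20 - 259)/(235 - 259) - 1*(-210751)) - 217778) = √((-239/(-24) + 210751) - 217778) = √((-1/24*(-239) + 210751) - 217778) = √((239/24 + 210751) - 217778) = √(5058263/24 - 217778) = √(-168409/24) = I*√1010454/12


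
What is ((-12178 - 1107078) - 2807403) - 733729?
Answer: -4660388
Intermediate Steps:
((-12178 - 1107078) - 2807403) - 733729 = (-1119256 - 2807403) - 733729 = -3926659 - 733729 = -4660388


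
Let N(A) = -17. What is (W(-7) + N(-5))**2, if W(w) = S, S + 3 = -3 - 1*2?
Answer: 625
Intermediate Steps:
S = -8 (S = -3 + (-3 - 1*2) = -3 + (-3 - 2) = -3 - 5 = -8)
W(w) = -8
(W(-7) + N(-5))**2 = (-8 - 17)**2 = (-25)**2 = 625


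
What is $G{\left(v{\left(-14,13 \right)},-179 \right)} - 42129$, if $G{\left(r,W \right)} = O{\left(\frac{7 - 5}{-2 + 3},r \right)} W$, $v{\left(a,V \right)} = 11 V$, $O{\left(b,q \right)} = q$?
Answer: $-67726$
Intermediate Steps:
$G{\left(r,W \right)} = W r$ ($G{\left(r,W \right)} = r W = W r$)
$G{\left(v{\left(-14,13 \right)},-179 \right)} - 42129 = - 179 \cdot 11 \cdot 13 - 42129 = \left(-179\right) 143 - 42129 = -25597 - 42129 = -67726$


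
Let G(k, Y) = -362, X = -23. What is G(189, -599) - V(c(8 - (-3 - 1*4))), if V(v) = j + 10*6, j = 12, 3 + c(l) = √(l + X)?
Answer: -434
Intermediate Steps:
c(l) = -3 + √(-23 + l) (c(l) = -3 + √(l - 23) = -3 + √(-23 + l))
V(v) = 72 (V(v) = 12 + 10*6 = 12 + 60 = 72)
G(189, -599) - V(c(8 - (-3 - 1*4))) = -362 - 1*72 = -362 - 72 = -434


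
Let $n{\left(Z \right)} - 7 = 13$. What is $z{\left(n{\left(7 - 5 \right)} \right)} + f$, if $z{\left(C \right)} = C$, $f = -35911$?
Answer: $-35891$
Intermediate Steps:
$n{\left(Z \right)} = 20$ ($n{\left(Z \right)} = 7 + 13 = 20$)
$z{\left(n{\left(7 - 5 \right)} \right)} + f = 20 - 35911 = -35891$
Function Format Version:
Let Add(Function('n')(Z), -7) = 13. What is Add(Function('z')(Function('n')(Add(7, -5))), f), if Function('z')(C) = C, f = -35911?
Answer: -35891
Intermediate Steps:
Function('n')(Z) = 20 (Function('n')(Z) = Add(7, 13) = 20)
Add(Function('z')(Function('n')(Add(7, -5))), f) = Add(20, -35911) = -35891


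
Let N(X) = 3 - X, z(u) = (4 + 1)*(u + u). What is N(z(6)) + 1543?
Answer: 1486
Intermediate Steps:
z(u) = 10*u (z(u) = 5*(2*u) = 10*u)
N(z(6)) + 1543 = (3 - 10*6) + 1543 = (3 - 1*60) + 1543 = (3 - 60) + 1543 = -57 + 1543 = 1486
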